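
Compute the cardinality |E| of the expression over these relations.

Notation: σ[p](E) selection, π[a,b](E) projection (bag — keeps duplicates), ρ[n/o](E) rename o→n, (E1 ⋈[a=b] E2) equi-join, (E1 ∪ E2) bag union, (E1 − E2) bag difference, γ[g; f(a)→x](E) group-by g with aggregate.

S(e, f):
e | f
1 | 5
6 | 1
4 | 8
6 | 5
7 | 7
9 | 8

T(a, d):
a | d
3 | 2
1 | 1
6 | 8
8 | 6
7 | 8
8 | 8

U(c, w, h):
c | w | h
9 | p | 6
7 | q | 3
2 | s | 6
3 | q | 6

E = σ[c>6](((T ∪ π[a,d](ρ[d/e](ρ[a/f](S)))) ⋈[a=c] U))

Subexpression sizes:
  T → 6
  S → 6
  ρ[a/f](S) → 6
  ρ[d/e](ρ[a/f](S)) → 6
  π[a,d](ρ[d/e](ρ[a/f](S))) → 6
  (T ∪ π[a,d](ρ[d/e](ρ[a/f](S)))) → 12
  U → 4
  ((T ∪ π[a,d](ρ[d/e](ρ[a/f](S)))) ⋈[a=c] U) → 3
  σ[c>6](((T ∪ π[a,d](ρ[d/e](ρ[a/f](S)))) ⋈[a=c] U)) → 2

|E| = 2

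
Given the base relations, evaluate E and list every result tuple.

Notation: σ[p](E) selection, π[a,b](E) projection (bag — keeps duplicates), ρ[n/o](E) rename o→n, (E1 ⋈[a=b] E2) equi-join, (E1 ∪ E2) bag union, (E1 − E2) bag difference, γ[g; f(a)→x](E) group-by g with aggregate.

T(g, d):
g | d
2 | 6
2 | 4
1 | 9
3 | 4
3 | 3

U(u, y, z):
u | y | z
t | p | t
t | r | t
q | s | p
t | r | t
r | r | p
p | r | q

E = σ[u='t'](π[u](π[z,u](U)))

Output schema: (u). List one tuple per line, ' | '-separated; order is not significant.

Row counts bottom-up:
  U → 6
  π[z,u](U) → 6
  π[u](π[z,u](U)) → 6
  σ[u='t'](π[u](π[z,u](U))) → 3

== RESULT ==
u
t
t
t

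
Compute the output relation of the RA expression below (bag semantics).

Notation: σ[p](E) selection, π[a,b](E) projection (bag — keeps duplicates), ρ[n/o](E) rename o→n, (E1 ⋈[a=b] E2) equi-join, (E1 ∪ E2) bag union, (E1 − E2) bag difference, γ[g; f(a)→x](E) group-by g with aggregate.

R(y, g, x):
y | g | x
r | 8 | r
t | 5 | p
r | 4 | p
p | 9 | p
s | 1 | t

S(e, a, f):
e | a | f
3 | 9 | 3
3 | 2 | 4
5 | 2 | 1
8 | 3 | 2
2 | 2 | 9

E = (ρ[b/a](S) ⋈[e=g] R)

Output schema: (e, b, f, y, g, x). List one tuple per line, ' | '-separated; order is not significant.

Row counts bottom-up:
  S → 5
  ρ[b/a](S) → 5
  R → 5
  (ρ[b/a](S) ⋈[e=g] R) → 2

== RESULT ==
e | b | f | y | g | x
5 | 2 | 1 | t | 5 | p
8 | 3 | 2 | r | 8 | r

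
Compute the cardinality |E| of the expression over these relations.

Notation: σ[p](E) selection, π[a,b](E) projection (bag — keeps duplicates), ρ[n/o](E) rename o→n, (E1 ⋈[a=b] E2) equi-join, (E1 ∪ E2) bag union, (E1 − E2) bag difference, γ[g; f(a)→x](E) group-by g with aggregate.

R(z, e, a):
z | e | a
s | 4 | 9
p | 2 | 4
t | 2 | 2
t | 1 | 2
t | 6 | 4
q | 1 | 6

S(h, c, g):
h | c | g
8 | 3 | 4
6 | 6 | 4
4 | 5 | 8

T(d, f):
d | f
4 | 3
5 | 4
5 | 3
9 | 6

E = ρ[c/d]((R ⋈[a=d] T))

Subexpression sizes:
  R → 6
  T → 4
  (R ⋈[a=d] T) → 3
  ρ[c/d]((R ⋈[a=d] T)) → 3

|E| = 3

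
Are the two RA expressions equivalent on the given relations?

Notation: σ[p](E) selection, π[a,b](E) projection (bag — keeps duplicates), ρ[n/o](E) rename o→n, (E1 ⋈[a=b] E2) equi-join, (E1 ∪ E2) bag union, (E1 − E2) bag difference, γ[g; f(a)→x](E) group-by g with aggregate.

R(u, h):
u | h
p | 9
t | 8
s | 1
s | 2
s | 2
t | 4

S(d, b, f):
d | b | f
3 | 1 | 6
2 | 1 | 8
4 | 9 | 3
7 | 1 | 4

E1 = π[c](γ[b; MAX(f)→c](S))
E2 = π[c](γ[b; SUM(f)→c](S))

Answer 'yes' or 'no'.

E1 subexpression sizes:
  S → 4
  γ[b; MAX(f)→c](S) → 2
  π[c](γ[b; MAX(f)→c](S)) → 2
E2 subexpression sizes:
  S → 4
  γ[b; SUM(f)→c](S) → 2
  π[c](γ[b; SUM(f)→c](S)) → 2

E1 result:
c
3
8
E2 result:
c
3
18
Witness: (18,) appears 0× in E1 but 1× in E2.

no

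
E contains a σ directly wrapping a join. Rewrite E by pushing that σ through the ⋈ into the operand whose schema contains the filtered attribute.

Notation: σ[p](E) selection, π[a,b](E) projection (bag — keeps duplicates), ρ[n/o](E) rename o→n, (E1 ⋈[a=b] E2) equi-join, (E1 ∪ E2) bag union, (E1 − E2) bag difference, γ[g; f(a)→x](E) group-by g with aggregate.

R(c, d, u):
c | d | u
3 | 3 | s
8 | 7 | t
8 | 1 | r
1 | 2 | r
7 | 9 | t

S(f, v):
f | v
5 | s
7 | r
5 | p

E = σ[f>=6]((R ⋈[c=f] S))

σ filters on f, owned by the right side.
E' = (R ⋈[c=f] σ[f>=6](S))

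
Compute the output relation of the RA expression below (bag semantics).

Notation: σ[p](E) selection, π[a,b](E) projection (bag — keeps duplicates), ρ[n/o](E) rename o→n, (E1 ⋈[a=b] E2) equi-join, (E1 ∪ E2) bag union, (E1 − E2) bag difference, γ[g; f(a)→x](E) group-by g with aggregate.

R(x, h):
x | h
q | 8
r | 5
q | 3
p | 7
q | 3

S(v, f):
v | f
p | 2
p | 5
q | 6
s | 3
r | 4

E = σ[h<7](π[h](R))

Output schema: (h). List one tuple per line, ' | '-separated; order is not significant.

Stepwise |·|:
  R → 5
  π[h](R) → 5
  σ[h<7](π[h](R)) → 3

== RESULT ==
h
3
3
5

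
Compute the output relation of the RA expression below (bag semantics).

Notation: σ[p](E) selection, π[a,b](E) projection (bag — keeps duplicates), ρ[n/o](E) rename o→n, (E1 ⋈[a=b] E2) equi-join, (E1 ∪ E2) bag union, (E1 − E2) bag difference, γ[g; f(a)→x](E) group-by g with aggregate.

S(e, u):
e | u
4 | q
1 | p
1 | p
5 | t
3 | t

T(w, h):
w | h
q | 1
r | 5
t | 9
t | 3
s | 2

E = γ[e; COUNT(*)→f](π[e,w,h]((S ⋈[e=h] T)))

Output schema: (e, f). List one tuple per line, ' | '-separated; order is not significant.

Stepwise |·|:
  S → 5
  T → 5
  (S ⋈[e=h] T) → 4
  π[e,w,h]((S ⋈[e=h] T)) → 4
  γ[e; COUNT(*)→f](π[e,w,h]((S ⋈[e=h] T))) → 3

== RESULT ==
e | f
1 | 2
3 | 1
5 | 1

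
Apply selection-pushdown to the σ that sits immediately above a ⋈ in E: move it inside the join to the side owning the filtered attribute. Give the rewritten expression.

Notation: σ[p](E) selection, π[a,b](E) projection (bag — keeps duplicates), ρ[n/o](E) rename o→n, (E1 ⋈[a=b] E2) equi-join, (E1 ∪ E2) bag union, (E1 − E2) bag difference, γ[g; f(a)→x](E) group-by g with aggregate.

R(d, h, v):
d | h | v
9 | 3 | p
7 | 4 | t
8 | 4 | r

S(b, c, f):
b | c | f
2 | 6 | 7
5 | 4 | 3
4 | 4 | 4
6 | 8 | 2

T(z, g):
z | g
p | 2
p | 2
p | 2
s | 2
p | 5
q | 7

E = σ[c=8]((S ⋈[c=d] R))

σ filters on c, owned by the left side.
E' = (σ[c=8](S) ⋈[c=d] R)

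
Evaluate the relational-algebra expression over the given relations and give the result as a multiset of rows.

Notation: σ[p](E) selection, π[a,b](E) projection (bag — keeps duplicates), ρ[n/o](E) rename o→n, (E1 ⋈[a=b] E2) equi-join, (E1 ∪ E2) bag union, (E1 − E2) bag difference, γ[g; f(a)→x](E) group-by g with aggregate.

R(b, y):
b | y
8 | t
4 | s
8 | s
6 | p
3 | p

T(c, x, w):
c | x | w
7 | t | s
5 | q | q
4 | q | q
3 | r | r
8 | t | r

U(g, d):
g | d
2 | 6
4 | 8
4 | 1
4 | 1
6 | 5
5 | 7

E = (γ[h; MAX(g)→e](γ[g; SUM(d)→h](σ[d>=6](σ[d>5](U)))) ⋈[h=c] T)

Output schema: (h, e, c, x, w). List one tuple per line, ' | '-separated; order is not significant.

Per-node cardinality:
  U → 6
  σ[d>5](U) → 3
  σ[d>=6](σ[d>5](U)) → 3
  γ[g; SUM(d)→h](σ[d>=6](σ[d>5](U))) → 3
  γ[h; MAX(g)→e](γ[g; SUM(d)→h](σ[d>=6](σ[d>5](U)))) → 3
  T → 5
  (γ[h; MAX(g)→e](γ[g; SUM(d)→h](σ[d>=6](σ[d>5](U)))) ⋈[h=c] T) → 2

== RESULT ==
h | e | c | x | w
7 | 5 | 7 | t | s
8 | 4 | 8 | t | r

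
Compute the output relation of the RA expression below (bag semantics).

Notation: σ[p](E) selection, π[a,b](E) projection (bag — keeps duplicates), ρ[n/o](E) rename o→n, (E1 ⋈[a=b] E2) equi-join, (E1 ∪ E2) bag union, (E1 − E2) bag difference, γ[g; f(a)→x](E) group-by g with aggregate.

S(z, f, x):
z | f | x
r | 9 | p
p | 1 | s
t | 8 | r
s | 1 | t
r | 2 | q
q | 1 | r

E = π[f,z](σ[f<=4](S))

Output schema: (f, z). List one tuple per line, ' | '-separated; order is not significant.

Stepwise |·|:
  S → 6
  σ[f<=4](S) → 4
  π[f,z](σ[f<=4](S)) → 4

== RESULT ==
f | z
1 | p
1 | q
1 | s
2 | r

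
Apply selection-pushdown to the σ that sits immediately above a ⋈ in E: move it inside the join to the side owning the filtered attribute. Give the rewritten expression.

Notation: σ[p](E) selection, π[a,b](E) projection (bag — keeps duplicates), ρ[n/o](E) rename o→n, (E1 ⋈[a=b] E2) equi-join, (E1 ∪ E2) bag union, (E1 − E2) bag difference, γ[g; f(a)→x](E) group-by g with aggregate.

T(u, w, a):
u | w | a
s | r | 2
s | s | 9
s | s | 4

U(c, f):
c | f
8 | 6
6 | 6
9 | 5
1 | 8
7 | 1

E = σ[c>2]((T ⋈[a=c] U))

σ filters on c, owned by the right side.
E' = (T ⋈[a=c] σ[c>2](U))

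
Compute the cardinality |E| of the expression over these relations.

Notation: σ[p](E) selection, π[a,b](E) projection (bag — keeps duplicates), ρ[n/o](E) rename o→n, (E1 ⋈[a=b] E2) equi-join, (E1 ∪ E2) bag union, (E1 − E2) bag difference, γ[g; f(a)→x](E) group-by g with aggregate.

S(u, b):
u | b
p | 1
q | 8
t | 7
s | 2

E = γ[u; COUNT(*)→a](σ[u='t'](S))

Per-node cardinality:
  S → 4
  σ[u='t'](S) → 1
  γ[u; COUNT(*)→a](σ[u='t'](S)) → 1

|E| = 1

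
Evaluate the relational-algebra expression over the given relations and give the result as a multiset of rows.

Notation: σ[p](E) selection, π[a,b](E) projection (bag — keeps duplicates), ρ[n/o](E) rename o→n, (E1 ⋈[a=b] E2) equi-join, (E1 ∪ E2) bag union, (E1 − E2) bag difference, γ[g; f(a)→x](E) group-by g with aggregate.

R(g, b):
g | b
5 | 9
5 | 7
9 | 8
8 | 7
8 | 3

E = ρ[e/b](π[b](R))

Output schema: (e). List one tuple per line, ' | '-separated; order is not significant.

Stepwise |·|:
  R → 5
  π[b](R) → 5
  ρ[e/b](π[b](R)) → 5

== RESULT ==
e
3
7
7
8
9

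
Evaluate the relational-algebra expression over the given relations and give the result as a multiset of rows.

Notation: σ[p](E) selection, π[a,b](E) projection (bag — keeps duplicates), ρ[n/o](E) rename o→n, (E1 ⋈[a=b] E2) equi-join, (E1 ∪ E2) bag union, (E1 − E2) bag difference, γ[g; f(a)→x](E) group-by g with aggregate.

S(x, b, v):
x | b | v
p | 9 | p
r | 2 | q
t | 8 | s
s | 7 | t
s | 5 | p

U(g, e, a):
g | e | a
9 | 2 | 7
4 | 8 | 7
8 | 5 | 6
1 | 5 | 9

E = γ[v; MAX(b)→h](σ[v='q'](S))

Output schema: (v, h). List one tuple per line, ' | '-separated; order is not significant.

Subexpression sizes:
  S → 5
  σ[v='q'](S) → 1
  γ[v; MAX(b)→h](σ[v='q'](S)) → 1

== RESULT ==
v | h
q | 2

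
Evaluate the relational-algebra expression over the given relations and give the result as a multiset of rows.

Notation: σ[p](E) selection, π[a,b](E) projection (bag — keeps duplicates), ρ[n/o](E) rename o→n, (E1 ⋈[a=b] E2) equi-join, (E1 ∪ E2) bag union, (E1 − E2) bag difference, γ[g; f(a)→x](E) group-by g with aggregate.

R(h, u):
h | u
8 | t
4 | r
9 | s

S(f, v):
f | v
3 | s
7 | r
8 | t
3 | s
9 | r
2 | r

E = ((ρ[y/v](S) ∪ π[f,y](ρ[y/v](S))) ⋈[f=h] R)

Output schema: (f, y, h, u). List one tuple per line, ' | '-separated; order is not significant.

Subexpression sizes:
  S → 6
  ρ[y/v](S) → 6
  S → 6
  ρ[y/v](S) → 6
  π[f,y](ρ[y/v](S)) → 6
  (ρ[y/v](S) ∪ π[f,y](ρ[y/v](S))) → 12
  R → 3
  ((ρ[y/v](S) ∪ π[f,y](ρ[y/v](S))) ⋈[f=h] R) → 4

== RESULT ==
f | y | h | u
8 | t | 8 | t
8 | t | 8 | t
9 | r | 9 | s
9 | r | 9 | s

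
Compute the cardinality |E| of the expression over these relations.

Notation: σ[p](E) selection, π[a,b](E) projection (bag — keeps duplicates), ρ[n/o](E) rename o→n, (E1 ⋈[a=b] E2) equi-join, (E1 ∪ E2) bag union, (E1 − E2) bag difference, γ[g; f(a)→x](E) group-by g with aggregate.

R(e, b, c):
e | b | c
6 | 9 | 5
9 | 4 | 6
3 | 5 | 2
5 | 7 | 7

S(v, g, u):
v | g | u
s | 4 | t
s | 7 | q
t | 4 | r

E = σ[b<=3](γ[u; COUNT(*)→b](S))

Per-node cardinality:
  S → 3
  γ[u; COUNT(*)→b](S) → 3
  σ[b<=3](γ[u; COUNT(*)→b](S)) → 3

|E| = 3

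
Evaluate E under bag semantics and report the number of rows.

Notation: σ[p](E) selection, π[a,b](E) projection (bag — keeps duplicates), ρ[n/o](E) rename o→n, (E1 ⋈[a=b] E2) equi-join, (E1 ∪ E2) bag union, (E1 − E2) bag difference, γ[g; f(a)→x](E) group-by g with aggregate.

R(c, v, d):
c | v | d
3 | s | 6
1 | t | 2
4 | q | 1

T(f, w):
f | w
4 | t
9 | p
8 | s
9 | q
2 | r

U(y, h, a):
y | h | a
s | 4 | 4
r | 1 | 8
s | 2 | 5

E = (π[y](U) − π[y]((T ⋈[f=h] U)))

Per-node cardinality:
  U → 3
  π[y](U) → 3
  T → 5
  U → 3
  (T ⋈[f=h] U) → 2
  π[y]((T ⋈[f=h] U)) → 2
  (π[y](U) − π[y]((T ⋈[f=h] U))) → 1

|E| = 1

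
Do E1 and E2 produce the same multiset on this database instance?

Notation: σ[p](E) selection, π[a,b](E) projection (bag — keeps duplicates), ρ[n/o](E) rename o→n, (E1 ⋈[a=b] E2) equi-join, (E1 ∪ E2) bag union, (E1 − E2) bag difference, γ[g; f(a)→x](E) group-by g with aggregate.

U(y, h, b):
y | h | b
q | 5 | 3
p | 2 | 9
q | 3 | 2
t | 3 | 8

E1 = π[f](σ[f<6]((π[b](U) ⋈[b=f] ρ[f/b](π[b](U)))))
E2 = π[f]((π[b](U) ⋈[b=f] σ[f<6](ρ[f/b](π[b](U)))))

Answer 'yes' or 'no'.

E1 subexpression sizes:
  U → 4
  π[b](U) → 4
  U → 4
  π[b](U) → 4
  ρ[f/b](π[b](U)) → 4
  (π[b](U) ⋈[b=f] ρ[f/b](π[b](U))) → 4
  σ[f<6]((π[b](U) ⋈[b=f] ρ[f/b](π[b](U)))) → 2
  π[f](σ[f<6]((π[b](U) ⋈[b=f] ρ[f/b](π[b](U))))) → 2
E2 subexpression sizes:
  U → 4
  π[b](U) → 4
  U → 4
  π[b](U) → 4
  ρ[f/b](π[b](U)) → 4
  σ[f<6](ρ[f/b](π[b](U))) → 2
  (π[b](U) ⋈[b=f] σ[f<6](ρ[f/b](π[b](U)))) → 2
  π[f]((π[b](U) ⋈[b=f] σ[f<6](ρ[f/b](π[b](U))))) → 2

E1 and E2 produce the same multiset:
f
2
3

yes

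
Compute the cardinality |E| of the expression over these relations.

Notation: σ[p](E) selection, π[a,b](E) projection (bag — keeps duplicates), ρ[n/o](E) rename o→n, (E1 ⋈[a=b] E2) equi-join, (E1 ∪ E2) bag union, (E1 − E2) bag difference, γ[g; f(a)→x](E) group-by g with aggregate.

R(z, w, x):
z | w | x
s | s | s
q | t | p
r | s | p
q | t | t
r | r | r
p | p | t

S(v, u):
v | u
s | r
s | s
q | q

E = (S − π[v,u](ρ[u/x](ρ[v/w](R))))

Per-node cardinality:
  S → 3
  R → 6
  ρ[v/w](R) → 6
  ρ[u/x](ρ[v/w](R)) → 6
  π[v,u](ρ[u/x](ρ[v/w](R))) → 6
  (S − π[v,u](ρ[u/x](ρ[v/w](R)))) → 2

|E| = 2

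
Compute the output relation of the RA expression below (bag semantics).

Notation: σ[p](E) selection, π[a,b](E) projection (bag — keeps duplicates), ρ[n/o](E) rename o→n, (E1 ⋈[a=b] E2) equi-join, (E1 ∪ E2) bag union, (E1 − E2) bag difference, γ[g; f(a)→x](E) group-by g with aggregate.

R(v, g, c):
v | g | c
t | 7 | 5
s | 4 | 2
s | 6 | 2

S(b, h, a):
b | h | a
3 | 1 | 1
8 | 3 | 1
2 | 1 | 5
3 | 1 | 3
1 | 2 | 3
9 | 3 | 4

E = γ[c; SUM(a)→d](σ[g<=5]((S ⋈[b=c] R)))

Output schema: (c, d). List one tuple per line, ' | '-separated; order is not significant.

Stepwise |·|:
  S → 6
  R → 3
  (S ⋈[b=c] R) → 2
  σ[g<=5]((S ⋈[b=c] R)) → 1
  γ[c; SUM(a)→d](σ[g<=5]((S ⋈[b=c] R))) → 1

== RESULT ==
c | d
2 | 5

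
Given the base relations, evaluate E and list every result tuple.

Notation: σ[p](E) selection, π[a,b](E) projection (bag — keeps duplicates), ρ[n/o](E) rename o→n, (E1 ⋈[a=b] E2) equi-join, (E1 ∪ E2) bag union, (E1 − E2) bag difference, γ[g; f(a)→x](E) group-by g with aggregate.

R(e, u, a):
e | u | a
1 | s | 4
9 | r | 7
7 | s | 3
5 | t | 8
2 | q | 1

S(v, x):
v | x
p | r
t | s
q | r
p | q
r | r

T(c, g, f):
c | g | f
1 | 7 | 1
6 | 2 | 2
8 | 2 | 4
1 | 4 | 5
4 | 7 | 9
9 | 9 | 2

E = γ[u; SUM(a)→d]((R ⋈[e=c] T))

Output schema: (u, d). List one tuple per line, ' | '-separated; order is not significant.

Stepwise |·|:
  R → 5
  T → 6
  (R ⋈[e=c] T) → 3
  γ[u; SUM(a)→d]((R ⋈[e=c] T)) → 2

== RESULT ==
u | d
r | 7
s | 8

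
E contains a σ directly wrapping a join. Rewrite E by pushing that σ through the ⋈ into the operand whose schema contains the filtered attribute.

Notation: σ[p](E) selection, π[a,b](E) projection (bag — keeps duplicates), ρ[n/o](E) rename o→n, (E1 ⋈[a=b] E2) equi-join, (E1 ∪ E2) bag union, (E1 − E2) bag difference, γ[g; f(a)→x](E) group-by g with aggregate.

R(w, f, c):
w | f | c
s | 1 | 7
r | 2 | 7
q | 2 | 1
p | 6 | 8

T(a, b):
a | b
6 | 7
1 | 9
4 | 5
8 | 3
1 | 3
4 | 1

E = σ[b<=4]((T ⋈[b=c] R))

σ filters on b, owned by the left side.
E' = (σ[b<=4](T) ⋈[b=c] R)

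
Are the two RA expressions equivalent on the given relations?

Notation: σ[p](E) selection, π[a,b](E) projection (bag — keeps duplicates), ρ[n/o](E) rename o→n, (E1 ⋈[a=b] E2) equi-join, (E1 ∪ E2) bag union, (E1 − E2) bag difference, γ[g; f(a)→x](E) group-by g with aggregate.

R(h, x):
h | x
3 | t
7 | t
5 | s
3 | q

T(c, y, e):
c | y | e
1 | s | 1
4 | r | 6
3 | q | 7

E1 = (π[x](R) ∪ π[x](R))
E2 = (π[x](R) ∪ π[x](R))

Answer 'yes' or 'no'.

E1 subexpression sizes:
  R → 4
  π[x](R) → 4
  R → 4
  π[x](R) → 4
  (π[x](R) ∪ π[x](R)) → 8
E2 subexpression sizes:
  R → 4
  π[x](R) → 4
  R → 4
  π[x](R) → 4
  (π[x](R) ∪ π[x](R)) → 8

E1 and E2 produce the same multiset:
x
q
q
s
s
t
t
t
t

yes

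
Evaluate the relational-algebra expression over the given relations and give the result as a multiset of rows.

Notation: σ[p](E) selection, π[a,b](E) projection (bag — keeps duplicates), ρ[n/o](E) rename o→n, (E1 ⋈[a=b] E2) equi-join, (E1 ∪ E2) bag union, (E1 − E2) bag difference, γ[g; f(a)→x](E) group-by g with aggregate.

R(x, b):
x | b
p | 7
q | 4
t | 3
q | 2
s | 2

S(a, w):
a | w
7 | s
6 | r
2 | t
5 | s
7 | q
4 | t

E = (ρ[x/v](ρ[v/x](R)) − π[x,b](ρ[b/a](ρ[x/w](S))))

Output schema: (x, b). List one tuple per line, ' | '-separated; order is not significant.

Row counts bottom-up:
  R → 5
  ρ[v/x](R) → 5
  ρ[x/v](ρ[v/x](R)) → 5
  S → 6
  ρ[x/w](S) → 6
  ρ[b/a](ρ[x/w](S)) → 6
  π[x,b](ρ[b/a](ρ[x/w](S))) → 6
  (ρ[x/v](ρ[v/x](R)) − π[x,b](ρ[b/a](ρ[x/w](S)))) → 5

== RESULT ==
x | b
p | 7
q | 2
q | 4
s | 2
t | 3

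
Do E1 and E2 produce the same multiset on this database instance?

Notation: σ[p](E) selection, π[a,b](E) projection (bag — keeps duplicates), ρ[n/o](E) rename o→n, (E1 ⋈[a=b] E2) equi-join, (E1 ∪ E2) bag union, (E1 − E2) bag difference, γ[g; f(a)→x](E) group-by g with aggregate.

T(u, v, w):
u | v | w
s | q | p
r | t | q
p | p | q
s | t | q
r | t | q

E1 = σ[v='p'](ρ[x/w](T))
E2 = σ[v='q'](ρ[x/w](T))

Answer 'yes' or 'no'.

E1 row counts bottom-up:
  T → 5
  ρ[x/w](T) → 5
  σ[v='p'](ρ[x/w](T)) → 1
E2 row counts bottom-up:
  T → 5
  ρ[x/w](T) → 5
  σ[v='q'](ρ[x/w](T)) → 1

E1 result:
u | v | x
p | p | q
E2 result:
u | v | x
s | q | p
Witness: ('p', 'p', 'q') appears 1× in E1 but 0× in E2.

no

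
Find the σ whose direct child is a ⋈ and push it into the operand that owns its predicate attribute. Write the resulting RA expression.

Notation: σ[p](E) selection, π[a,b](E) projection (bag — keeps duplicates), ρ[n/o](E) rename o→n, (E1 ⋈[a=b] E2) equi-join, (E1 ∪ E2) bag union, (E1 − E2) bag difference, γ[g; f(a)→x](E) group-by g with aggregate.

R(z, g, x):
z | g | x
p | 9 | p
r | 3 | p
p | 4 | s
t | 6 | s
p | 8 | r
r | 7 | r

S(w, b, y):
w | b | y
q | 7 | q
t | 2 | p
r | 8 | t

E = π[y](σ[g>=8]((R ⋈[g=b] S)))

σ filters on g, owned by the left side.
E' = π[y]((σ[g>=8](R) ⋈[g=b] S))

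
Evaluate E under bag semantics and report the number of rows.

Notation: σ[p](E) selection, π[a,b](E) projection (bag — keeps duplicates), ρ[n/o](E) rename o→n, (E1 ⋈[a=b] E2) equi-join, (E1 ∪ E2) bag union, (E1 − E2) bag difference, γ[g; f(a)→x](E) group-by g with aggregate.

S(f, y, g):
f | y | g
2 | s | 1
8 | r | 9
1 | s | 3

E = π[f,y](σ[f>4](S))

Stepwise |·|:
  S → 3
  σ[f>4](S) → 1
  π[f,y](σ[f>4](S)) → 1

|E| = 1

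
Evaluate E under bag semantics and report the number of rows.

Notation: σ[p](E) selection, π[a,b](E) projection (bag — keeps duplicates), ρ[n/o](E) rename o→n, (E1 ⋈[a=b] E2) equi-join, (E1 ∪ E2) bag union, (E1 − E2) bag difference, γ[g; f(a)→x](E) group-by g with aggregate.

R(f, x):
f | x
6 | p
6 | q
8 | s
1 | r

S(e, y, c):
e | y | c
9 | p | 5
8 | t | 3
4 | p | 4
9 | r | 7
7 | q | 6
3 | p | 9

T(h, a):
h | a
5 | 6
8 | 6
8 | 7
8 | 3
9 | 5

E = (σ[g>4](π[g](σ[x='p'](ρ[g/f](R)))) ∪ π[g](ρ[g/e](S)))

Per-node cardinality:
  R → 4
  ρ[g/f](R) → 4
  σ[x='p'](ρ[g/f](R)) → 1
  π[g](σ[x='p'](ρ[g/f](R))) → 1
  σ[g>4](π[g](σ[x='p'](ρ[g/f](R)))) → 1
  S → 6
  ρ[g/e](S) → 6
  π[g](ρ[g/e](S)) → 6
  (σ[g>4](π[g](σ[x='p'](ρ[g/f](R)))) ∪ π[g](ρ[g/e](S))) → 7

|E| = 7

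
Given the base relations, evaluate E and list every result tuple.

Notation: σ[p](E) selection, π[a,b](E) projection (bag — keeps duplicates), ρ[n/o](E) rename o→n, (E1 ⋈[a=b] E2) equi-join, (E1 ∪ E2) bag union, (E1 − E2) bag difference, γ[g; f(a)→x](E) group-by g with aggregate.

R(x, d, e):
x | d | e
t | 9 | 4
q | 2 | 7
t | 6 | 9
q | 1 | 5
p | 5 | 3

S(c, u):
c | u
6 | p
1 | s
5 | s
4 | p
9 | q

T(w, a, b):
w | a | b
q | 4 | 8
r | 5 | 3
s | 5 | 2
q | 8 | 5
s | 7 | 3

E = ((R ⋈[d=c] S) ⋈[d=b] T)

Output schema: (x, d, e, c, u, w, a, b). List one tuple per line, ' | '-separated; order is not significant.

Row counts bottom-up:
  R → 5
  S → 5
  (R ⋈[d=c] S) → 4
  T → 5
  ((R ⋈[d=c] S) ⋈[d=b] T) → 1

== RESULT ==
x | d | e | c | u | w | a | b
p | 5 | 3 | 5 | s | q | 8 | 5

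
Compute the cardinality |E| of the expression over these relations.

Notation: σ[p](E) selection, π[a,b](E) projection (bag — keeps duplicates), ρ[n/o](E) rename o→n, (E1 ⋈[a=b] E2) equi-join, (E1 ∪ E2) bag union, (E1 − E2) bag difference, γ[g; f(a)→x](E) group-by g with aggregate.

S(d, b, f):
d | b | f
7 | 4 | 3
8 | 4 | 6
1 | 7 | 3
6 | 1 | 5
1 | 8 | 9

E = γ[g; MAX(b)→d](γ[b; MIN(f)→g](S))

Row counts bottom-up:
  S → 5
  γ[b; MIN(f)→g](S) → 4
  γ[g; MAX(b)→d](γ[b; MIN(f)→g](S)) → 3

|E| = 3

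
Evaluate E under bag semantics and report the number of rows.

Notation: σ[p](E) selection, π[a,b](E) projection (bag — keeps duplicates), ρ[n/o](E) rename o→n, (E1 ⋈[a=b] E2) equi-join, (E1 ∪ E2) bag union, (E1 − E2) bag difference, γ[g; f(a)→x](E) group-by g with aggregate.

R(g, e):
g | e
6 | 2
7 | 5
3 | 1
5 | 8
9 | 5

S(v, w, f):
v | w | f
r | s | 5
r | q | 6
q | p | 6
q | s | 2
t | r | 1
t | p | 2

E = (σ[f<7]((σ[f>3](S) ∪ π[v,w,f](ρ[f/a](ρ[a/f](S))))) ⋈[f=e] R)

Stepwise |·|:
  S → 6
  σ[f>3](S) → 3
  S → 6
  ρ[a/f](S) → 6
  ρ[f/a](ρ[a/f](S)) → 6
  π[v,w,f](ρ[f/a](ρ[a/f](S))) → 6
  (σ[f>3](S) ∪ π[v,w,f](ρ[f/a](ρ[a/f](S)))) → 9
  σ[f<7]((σ[f>3](S) ∪ π[v,w,f](ρ[f/a](ρ[a/f](S))))) → 9
  R → 5
  (σ[f<7]((σ[f>3](S) ∪ π[v,w,f](ρ[f/a](ρ[a/f](S))))) ⋈[f=e] R) → 7

|E| = 7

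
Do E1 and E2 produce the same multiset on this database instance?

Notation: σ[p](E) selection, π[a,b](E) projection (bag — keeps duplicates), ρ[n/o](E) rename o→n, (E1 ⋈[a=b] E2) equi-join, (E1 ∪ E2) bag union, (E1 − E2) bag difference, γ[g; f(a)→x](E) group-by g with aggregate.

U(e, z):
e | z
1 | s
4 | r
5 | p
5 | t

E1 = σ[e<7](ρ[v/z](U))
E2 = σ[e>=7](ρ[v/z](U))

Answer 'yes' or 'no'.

E1 stepwise |·|:
  U → 4
  ρ[v/z](U) → 4
  σ[e<7](ρ[v/z](U)) → 4
E2 stepwise |·|:
  U → 4
  ρ[v/z](U) → 4
  σ[e>=7](ρ[v/z](U)) → 0

E1 result:
e | v
1 | s
4 | r
5 | p
5 | t
E2 result:
e | v
(0 rows)
Witness: (4, 'r') appears 1× in E1 but 0× in E2.

no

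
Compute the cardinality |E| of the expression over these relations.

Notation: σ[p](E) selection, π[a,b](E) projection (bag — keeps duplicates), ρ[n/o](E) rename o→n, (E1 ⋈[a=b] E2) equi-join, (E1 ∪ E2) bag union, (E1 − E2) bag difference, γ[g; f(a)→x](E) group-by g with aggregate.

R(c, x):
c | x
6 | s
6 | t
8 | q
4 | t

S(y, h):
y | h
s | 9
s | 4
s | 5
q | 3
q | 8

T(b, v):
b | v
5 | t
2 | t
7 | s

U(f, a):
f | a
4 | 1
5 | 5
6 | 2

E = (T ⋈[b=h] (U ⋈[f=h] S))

Per-node cardinality:
  T → 3
  U → 3
  S → 5
  (U ⋈[f=h] S) → 2
  (T ⋈[b=h] (U ⋈[f=h] S)) → 1

|E| = 1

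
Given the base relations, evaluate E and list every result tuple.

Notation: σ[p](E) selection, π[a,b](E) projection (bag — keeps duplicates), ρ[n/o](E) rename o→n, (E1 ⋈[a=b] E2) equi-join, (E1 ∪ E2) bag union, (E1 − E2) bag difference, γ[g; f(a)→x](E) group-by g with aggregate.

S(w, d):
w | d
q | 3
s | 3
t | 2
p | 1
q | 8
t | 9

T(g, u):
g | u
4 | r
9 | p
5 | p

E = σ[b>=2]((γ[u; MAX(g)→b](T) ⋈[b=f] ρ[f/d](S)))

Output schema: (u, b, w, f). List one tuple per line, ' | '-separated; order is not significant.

Stepwise |·|:
  T → 3
  γ[u; MAX(g)→b](T) → 2
  S → 6
  ρ[f/d](S) → 6
  (γ[u; MAX(g)→b](T) ⋈[b=f] ρ[f/d](S)) → 1
  σ[b>=2]((γ[u; MAX(g)→b](T) ⋈[b=f] ρ[f/d](S))) → 1

== RESULT ==
u | b | w | f
p | 9 | t | 9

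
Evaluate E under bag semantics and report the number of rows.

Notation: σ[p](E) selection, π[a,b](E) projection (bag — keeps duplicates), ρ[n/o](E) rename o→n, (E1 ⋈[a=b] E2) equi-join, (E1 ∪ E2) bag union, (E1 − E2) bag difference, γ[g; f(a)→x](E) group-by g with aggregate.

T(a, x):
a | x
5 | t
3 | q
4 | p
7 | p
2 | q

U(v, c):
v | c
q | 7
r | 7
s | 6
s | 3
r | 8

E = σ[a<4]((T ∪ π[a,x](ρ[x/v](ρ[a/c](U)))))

Row counts bottom-up:
  T → 5
  U → 5
  ρ[a/c](U) → 5
  ρ[x/v](ρ[a/c](U)) → 5
  π[a,x](ρ[x/v](ρ[a/c](U))) → 5
  (T ∪ π[a,x](ρ[x/v](ρ[a/c](U)))) → 10
  σ[a<4]((T ∪ π[a,x](ρ[x/v](ρ[a/c](U))))) → 3

|E| = 3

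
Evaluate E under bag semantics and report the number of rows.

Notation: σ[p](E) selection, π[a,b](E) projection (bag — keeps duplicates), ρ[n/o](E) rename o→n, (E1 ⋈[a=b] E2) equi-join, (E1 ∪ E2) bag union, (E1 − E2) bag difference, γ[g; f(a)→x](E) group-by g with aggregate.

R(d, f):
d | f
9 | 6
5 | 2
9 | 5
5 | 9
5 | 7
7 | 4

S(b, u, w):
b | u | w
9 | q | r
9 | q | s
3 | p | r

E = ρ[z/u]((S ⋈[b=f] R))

Per-node cardinality:
  S → 3
  R → 6
  (S ⋈[b=f] R) → 2
  ρ[z/u]((S ⋈[b=f] R)) → 2

|E| = 2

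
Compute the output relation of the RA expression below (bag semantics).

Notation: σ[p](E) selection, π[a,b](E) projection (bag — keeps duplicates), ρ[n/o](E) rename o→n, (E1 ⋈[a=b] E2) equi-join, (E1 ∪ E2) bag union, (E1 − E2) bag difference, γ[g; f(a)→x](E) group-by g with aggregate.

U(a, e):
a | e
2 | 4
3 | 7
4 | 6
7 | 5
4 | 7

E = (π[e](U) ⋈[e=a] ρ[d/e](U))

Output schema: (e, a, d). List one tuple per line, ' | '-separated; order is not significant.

Stepwise |·|:
  U → 5
  π[e](U) → 5
  U → 5
  ρ[d/e](U) → 5
  (π[e](U) ⋈[e=a] ρ[d/e](U)) → 4

== RESULT ==
e | a | d
4 | 4 | 6
4 | 4 | 7
7 | 7 | 5
7 | 7 | 5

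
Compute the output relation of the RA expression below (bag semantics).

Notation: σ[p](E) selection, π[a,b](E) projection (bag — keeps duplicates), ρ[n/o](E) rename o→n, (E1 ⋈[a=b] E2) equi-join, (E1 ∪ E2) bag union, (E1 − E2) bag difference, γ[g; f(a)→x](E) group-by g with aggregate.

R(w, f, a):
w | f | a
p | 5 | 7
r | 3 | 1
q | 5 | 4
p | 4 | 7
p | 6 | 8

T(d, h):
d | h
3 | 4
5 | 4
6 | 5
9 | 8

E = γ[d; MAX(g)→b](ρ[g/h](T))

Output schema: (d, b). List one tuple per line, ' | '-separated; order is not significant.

Row counts bottom-up:
  T → 4
  ρ[g/h](T) → 4
  γ[d; MAX(g)→b](ρ[g/h](T)) → 4

== RESULT ==
d | b
3 | 4
5 | 4
6 | 5
9 | 8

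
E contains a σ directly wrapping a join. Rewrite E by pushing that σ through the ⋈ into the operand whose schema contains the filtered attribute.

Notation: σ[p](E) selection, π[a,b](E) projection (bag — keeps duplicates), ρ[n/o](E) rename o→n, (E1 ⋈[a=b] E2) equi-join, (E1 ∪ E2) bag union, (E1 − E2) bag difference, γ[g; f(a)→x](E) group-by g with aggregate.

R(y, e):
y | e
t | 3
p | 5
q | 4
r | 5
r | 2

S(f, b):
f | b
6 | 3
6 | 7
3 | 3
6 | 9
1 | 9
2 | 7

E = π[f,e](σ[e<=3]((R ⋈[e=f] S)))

σ filters on e, owned by the left side.
E' = π[f,e]((σ[e<=3](R) ⋈[e=f] S))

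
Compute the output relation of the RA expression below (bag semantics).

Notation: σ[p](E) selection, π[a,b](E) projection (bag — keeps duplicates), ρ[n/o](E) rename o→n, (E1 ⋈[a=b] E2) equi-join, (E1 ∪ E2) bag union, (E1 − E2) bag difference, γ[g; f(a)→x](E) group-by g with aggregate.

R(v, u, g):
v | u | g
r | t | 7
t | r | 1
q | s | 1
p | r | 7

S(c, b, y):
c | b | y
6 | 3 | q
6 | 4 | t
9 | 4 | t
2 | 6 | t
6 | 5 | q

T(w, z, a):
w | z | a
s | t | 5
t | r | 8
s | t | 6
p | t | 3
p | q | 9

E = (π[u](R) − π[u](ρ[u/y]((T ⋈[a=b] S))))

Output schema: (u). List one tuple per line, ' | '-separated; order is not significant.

Stepwise |·|:
  R → 4
  π[u](R) → 4
  T → 5
  S → 5
  (T ⋈[a=b] S) → 3
  ρ[u/y]((T ⋈[a=b] S)) → 3
  π[u](ρ[u/y]((T ⋈[a=b] S))) → 3
  (π[u](R) − π[u](ρ[u/y]((T ⋈[a=b] S)))) → 3

== RESULT ==
u
r
r
s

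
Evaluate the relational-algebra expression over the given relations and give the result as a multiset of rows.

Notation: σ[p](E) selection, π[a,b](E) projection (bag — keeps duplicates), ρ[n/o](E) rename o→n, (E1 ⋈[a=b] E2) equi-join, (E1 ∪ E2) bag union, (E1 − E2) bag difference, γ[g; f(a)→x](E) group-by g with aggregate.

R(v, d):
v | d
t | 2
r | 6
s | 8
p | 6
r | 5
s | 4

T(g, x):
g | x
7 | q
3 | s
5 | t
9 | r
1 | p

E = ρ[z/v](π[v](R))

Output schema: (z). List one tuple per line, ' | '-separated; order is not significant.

Row counts bottom-up:
  R → 6
  π[v](R) → 6
  ρ[z/v](π[v](R)) → 6

== RESULT ==
z
p
r
r
s
s
t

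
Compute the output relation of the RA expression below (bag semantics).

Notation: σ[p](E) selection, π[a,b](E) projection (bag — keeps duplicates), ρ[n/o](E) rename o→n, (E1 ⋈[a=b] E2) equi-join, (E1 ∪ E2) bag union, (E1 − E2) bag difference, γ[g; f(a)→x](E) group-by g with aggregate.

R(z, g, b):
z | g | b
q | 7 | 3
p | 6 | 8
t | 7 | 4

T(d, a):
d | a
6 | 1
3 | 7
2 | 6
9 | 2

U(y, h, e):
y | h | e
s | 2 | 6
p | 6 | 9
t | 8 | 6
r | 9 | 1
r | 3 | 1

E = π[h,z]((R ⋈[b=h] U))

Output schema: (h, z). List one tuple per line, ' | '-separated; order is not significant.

Per-node cardinality:
  R → 3
  U → 5
  (R ⋈[b=h] U) → 2
  π[h,z]((R ⋈[b=h] U)) → 2

== RESULT ==
h | z
3 | q
8 | p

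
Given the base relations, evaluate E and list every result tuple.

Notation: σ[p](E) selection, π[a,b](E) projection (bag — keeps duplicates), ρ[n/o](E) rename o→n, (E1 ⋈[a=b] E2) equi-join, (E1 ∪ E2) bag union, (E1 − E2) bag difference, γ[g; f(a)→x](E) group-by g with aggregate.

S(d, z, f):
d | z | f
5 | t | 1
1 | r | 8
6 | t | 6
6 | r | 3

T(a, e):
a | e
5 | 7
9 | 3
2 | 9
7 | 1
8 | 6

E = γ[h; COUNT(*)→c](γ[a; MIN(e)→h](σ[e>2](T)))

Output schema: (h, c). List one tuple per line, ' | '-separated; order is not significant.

Row counts bottom-up:
  T → 5
  σ[e>2](T) → 4
  γ[a; MIN(e)→h](σ[e>2](T)) → 4
  γ[h; COUNT(*)→c](γ[a; MIN(e)→h](σ[e>2](T))) → 4

== RESULT ==
h | c
3 | 1
6 | 1
7 | 1
9 | 1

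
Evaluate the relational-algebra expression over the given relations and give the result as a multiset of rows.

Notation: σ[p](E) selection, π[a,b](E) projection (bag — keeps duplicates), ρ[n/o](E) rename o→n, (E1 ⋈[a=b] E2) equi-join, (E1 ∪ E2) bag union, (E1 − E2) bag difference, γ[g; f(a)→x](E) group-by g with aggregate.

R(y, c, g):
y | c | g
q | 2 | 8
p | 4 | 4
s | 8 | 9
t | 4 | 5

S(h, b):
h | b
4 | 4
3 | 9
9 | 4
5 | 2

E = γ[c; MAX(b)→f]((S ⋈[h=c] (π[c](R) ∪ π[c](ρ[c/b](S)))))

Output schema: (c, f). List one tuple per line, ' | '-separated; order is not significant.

Stepwise |·|:
  S → 4
  R → 4
  π[c](R) → 4
  S → 4
  ρ[c/b](S) → 4
  π[c](ρ[c/b](S)) → 4
  (π[c](R) ∪ π[c](ρ[c/b](S))) → 8
  (S ⋈[h=c] (π[c](R) ∪ π[c](ρ[c/b](S)))) → 5
  γ[c; MAX(b)→f]((S ⋈[h=c] (π[c](R) ∪ π[c](ρ[c/b](S))))) → 2

== RESULT ==
c | f
4 | 4
9 | 4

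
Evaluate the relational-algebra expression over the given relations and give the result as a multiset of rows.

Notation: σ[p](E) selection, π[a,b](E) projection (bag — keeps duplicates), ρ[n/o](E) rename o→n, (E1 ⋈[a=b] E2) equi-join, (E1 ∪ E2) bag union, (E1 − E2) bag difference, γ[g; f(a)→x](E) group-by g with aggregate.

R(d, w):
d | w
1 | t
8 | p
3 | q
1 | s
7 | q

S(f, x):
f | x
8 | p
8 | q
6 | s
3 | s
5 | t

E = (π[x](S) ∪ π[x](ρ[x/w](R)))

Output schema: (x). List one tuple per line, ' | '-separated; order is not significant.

Subexpression sizes:
  S → 5
  π[x](S) → 5
  R → 5
  ρ[x/w](R) → 5
  π[x](ρ[x/w](R)) → 5
  (π[x](S) ∪ π[x](ρ[x/w](R))) → 10

== RESULT ==
x
p
p
q
q
q
s
s
s
t
t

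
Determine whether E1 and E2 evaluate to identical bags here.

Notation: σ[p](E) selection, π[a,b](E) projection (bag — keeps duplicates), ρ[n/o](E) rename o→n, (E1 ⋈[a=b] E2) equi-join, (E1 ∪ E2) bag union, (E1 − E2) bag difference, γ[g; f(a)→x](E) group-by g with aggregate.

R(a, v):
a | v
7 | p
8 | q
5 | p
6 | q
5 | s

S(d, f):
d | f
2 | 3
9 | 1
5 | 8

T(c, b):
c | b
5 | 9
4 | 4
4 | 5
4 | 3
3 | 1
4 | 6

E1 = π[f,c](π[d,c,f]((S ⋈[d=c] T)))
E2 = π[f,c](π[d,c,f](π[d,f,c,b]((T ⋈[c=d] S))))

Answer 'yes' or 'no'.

E1 row counts bottom-up:
  S → 3
  T → 6
  (S ⋈[d=c] T) → 1
  π[d,c,f]((S ⋈[d=c] T)) → 1
  π[f,c](π[d,c,f]((S ⋈[d=c] T))) → 1
E2 row counts bottom-up:
  T → 6
  S → 3
  (T ⋈[c=d] S) → 1
  π[d,f,c,b]((T ⋈[c=d] S)) → 1
  π[d,c,f](π[d,f,c,b]((T ⋈[c=d] S))) → 1
  π[f,c](π[d,c,f](π[d,f,c,b]((T ⋈[c=d] S)))) → 1

E1 and E2 produce the same multiset:
f | c
8 | 5

yes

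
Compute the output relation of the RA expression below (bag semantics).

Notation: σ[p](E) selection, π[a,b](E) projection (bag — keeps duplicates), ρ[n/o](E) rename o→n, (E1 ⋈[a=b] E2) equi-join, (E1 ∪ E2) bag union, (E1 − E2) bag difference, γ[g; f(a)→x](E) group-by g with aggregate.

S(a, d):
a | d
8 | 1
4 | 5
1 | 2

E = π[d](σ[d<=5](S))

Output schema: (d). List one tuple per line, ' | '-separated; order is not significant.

Row counts bottom-up:
  S → 3
  σ[d<=5](S) → 3
  π[d](σ[d<=5](S)) → 3

== RESULT ==
d
1
2
5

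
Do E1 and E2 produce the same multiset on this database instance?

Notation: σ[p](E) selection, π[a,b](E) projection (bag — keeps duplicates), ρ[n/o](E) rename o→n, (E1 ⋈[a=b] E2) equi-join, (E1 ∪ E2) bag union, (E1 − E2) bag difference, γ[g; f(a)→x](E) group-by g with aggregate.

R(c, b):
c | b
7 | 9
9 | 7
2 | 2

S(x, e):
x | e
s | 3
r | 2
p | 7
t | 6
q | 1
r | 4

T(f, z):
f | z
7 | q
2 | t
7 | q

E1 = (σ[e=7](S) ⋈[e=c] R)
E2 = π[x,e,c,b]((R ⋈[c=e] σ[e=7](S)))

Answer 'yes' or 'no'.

E1 per-node cardinality:
  S → 6
  σ[e=7](S) → 1
  R → 3
  (σ[e=7](S) ⋈[e=c] R) → 1
E2 per-node cardinality:
  R → 3
  S → 6
  σ[e=7](S) → 1
  (R ⋈[c=e] σ[e=7](S)) → 1
  π[x,e,c,b]((R ⋈[c=e] σ[e=7](S))) → 1

E1 and E2 produce the same multiset:
x | e | c | b
p | 7 | 7 | 9

yes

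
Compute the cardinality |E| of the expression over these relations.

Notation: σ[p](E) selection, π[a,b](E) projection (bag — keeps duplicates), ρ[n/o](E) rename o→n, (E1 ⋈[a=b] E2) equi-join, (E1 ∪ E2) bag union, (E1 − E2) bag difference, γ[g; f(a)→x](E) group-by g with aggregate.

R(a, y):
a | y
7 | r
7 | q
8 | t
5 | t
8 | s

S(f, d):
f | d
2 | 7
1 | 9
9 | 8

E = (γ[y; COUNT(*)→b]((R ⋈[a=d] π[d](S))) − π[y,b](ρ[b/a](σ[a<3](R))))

Per-node cardinality:
  R → 5
  S → 3
  π[d](S) → 3
  (R ⋈[a=d] π[d](S)) → 4
  γ[y; COUNT(*)→b]((R ⋈[a=d] π[d](S))) → 4
  R → 5
  σ[a<3](R) → 0
  ρ[b/a](σ[a<3](R)) → 0
  π[y,b](ρ[b/a](σ[a<3](R))) → 0
  (γ[y; COUNT(*)→b]((R ⋈[a=d] π[d](S))) − π[y,b](ρ[b/a](σ[a<3](R)))) → 4

|E| = 4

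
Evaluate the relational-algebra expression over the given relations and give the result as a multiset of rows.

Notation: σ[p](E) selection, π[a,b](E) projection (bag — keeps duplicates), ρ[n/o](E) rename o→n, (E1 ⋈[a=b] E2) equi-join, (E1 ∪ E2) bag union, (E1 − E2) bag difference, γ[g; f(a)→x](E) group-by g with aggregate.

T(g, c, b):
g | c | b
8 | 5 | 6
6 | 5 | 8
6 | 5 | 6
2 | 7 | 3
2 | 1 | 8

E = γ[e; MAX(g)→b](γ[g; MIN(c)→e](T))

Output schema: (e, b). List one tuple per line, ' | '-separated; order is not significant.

Stepwise |·|:
  T → 5
  γ[g; MIN(c)→e](T) → 3
  γ[e; MAX(g)→b](γ[g; MIN(c)→e](T)) → 2

== RESULT ==
e | b
1 | 2
5 | 8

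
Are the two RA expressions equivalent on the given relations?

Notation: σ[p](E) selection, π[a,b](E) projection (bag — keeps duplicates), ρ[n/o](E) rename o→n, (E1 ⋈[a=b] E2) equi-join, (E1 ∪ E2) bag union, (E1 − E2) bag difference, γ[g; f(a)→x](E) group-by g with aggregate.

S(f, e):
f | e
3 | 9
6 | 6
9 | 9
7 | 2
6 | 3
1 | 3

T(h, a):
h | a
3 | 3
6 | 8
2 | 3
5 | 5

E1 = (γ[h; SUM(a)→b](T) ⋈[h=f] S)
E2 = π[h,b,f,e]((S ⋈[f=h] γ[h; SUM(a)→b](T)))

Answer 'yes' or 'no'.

E1 stepwise |·|:
  T → 4
  γ[h; SUM(a)→b](T) → 4
  S → 6
  (γ[h; SUM(a)→b](T) ⋈[h=f] S) → 3
E2 stepwise |·|:
  S → 6
  T → 4
  γ[h; SUM(a)→b](T) → 4
  (S ⋈[f=h] γ[h; SUM(a)→b](T)) → 3
  π[h,b,f,e]((S ⋈[f=h] γ[h; SUM(a)→b](T))) → 3

E1 and E2 produce the same multiset:
h | b | f | e
3 | 3 | 3 | 9
6 | 8 | 6 | 3
6 | 8 | 6 | 6

yes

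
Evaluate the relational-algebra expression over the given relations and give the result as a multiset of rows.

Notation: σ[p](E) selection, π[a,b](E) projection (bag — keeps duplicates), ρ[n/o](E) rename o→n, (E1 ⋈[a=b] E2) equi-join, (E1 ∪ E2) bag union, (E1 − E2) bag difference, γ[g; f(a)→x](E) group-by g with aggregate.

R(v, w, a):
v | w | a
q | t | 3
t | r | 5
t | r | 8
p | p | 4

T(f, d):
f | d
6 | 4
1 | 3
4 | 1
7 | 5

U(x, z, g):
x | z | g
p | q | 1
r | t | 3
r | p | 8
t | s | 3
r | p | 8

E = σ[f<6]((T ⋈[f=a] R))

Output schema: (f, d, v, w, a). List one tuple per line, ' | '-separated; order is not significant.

Subexpression sizes:
  T → 4
  R → 4
  (T ⋈[f=a] R) → 1
  σ[f<6]((T ⋈[f=a] R)) → 1

== RESULT ==
f | d | v | w | a
4 | 1 | p | p | 4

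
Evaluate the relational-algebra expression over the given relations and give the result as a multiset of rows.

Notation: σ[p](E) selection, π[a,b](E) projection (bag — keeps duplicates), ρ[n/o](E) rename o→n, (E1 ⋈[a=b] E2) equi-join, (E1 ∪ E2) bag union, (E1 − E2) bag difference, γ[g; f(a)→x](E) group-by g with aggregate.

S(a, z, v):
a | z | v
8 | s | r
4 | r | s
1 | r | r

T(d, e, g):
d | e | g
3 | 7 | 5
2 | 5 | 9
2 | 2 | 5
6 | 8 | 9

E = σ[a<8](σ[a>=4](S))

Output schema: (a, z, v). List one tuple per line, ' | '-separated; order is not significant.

Per-node cardinality:
  S → 3
  σ[a>=4](S) → 2
  σ[a<8](σ[a>=4](S)) → 1

== RESULT ==
a | z | v
4 | r | s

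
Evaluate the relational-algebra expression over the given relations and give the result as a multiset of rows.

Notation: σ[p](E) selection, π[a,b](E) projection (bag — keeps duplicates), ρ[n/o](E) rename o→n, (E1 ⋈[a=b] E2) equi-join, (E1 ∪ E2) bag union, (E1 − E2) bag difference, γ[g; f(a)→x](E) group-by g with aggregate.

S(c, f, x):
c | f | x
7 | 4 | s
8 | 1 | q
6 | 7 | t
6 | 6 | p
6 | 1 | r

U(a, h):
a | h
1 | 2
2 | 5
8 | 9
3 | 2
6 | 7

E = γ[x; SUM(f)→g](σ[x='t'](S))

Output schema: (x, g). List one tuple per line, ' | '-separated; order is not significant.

Per-node cardinality:
  S → 5
  σ[x='t'](S) → 1
  γ[x; SUM(f)→g](σ[x='t'](S)) → 1

== RESULT ==
x | g
t | 7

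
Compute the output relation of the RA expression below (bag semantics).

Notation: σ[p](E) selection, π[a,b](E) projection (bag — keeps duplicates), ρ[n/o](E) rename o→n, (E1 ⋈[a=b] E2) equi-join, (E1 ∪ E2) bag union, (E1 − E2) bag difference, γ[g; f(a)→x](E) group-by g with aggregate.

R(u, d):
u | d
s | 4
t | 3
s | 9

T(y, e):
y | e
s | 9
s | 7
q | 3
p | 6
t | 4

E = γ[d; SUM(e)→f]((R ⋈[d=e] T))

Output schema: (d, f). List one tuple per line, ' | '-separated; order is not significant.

Row counts bottom-up:
  R → 3
  T → 5
  (R ⋈[d=e] T) → 3
  γ[d; SUM(e)→f]((R ⋈[d=e] T)) → 3

== RESULT ==
d | f
3 | 3
4 | 4
9 | 9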